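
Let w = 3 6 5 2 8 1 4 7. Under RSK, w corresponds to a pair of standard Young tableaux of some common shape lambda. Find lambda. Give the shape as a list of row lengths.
Row-insert each entry into an empty tableau.

After inserting 3: P = [[3]].
After inserting 6: P = [[3, 6]].
After inserting 5: P = [[3, 5], [6]].
After inserting 2: P = [[2, 5], [3], [6]].
After inserting 8: P = [[2, 5, 8], [3], [6]].
After inserting 1: P = [[1, 5, 8], [2], [3], [6]].
After inserting 4: P = [[1, 4, 8], [2, 5], [3], [6]].
After inserting 7: P = [[1, 4, 7], [2, 5, 8], [3], [6]].

The final insertion tableau P = [[1, 4, 7], [2, 5, 8], [3], [6]] has shape [3, 3, 1, 1].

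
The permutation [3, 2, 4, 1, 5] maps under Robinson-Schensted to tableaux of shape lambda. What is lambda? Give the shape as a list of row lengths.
Row-insert each entry into an empty tableau.

After inserting 3: P = [[3]].
After inserting 2: P = [[2], [3]].
After inserting 4: P = [[2, 4], [3]].
After inserting 1: P = [[1, 4], [2], [3]].
After inserting 5: P = [[1, 4, 5], [2], [3]].

The final insertion tableau P = [[1, 4, 5], [2], [3]] has shape [3, 1, 1].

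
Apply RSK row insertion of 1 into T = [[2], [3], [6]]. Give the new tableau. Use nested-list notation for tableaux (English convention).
In row 1, 1 replaces 2 (the leftmost entry greater than 1); 2 is bumped to row 2. In row 2, 2 replaces 3 (the leftmost entry greater than 2); 3 is bumped to row 3. In row 3, 3 replaces 6 (the leftmost entry greater than 3); 6 is bumped to row 4. 6 starts a new row 4. The new tableau is [[1], [2], [3], [6]].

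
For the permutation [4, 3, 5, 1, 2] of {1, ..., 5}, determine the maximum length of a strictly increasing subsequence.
2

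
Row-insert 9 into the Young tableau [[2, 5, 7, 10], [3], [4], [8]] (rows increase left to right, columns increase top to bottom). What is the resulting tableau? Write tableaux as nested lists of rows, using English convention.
In row 1, 9 replaces 10 (the leftmost entry greater than 9); 10 is bumped to row 2. 10 is appended to row 2. The new tableau is [[2, 5, 7, 9], [3, 10], [4], [8]].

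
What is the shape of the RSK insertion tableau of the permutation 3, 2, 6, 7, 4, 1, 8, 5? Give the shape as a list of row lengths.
[4, 3, 1]

RSK row insertion gives P = [[1, 4, 5, 8], [2, 6, 7], [3]], which has shape [4, 3, 1].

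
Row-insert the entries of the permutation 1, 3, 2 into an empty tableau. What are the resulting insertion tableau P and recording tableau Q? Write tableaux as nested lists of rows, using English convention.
Insert each entry of the permutation into P by Schensted row insertion, recording in Q the position of each new cell.

Insert 1: appended to row 1. P = [[1]].
Insert 3: appended to row 1. P = [[1, 3]].
Insert 2: 2 bumps 3 from row 1; 3 starts row 2. P = [[1, 2], [3]].

So P = [[1, 2], [3]], Q = [[1, 2], [3]].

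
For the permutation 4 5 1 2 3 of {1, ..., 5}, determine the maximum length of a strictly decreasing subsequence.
2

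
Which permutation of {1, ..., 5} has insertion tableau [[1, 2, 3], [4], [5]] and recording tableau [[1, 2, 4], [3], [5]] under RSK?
1 5 2 4 3

Reverse RSK: for i = n, n-1, ..., 1, locate i in Q, remove the corresponding corner cell from P, and reverse-bump its entry up through P; the value ejected from row 1 is w(i).

So w = 1 5 2 4 3.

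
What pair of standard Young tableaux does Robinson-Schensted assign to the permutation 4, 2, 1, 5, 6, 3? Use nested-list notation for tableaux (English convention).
Insert each entry of the permutation into P by Schensted row insertion, recording in Q the position of each new cell.

Insert 4: appended to row 1. P = [[4]].
Insert 2: 2 bumps 4 from row 1; 4 starts row 2. P = [[2], [4]].
Insert 1: 1 bumps 2 from row 1; 2 bumps 4 from row 2; 4 starts row 3. P = [[1], [2], [4]].
Insert 5: appended to row 1. P = [[1, 5], [2], [4]].
Insert 6: appended to row 1. P = [[1, 5, 6], [2], [4]].
Insert 3: 3 bumps 5 from row 1; 5 appends to row 2. P = [[1, 3, 6], [2, 5], [4]].

So P = [[1, 3, 6], [2, 5], [4]], Q = [[1, 4, 5], [2, 6], [3]].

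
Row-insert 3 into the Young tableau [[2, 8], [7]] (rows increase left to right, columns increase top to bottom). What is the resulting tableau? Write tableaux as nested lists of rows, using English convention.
In row 1, 3 replaces 8 (the leftmost entry greater than 3); 8 is bumped to row 2. 8 is appended to row 2. The new tableau is [[2, 3], [7, 8]].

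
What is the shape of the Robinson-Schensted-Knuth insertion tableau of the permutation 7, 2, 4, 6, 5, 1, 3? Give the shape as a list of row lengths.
Row-insert each entry into an empty tableau.

After inserting 7: P = [[7]].
After inserting 2: P = [[2], [7]].
After inserting 4: P = [[2, 4], [7]].
After inserting 6: P = [[2, 4, 6], [7]].
After inserting 5: P = [[2, 4, 5], [6], [7]].
After inserting 1: P = [[1, 4, 5], [2], [6], [7]].
After inserting 3: P = [[1, 3, 5], [2, 4], [6], [7]].

The final insertion tableau P = [[1, 3, 5], [2, 4], [6], [7]] has shape [3, 2, 1, 1].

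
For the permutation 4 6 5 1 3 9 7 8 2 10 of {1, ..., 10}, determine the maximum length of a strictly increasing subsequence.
5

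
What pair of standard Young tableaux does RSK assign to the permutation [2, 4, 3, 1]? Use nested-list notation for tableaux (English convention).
Insert each entry of the permutation into P by Schensted row insertion, recording in Q the position of each new cell.

After inserting 2: P = [[2]].
After inserting 4: P = [[2, 4]].
After inserting 3: P = [[2, 3], [4]].
After inserting 1: P = [[1, 3], [2], [4]].

So P = [[1, 3], [2], [4]], Q = [[1, 2], [3], [4]].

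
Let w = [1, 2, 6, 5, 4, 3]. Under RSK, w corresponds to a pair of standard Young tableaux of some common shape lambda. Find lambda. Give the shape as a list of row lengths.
[3, 1, 1, 1]

Row-insert each entry into an empty tableau.

After inserting 1: P = [[1]].
After inserting 2: P = [[1, 2]].
After inserting 6: P = [[1, 2, 6]].
After inserting 5: P = [[1, 2, 5], [6]].
After inserting 4: P = [[1, 2, 4], [5], [6]].
After inserting 3: P = [[1, 2, 3], [4], [5], [6]].

The final insertion tableau P = [[1, 2, 3], [4], [5], [6]] has shape [3, 1, 1, 1].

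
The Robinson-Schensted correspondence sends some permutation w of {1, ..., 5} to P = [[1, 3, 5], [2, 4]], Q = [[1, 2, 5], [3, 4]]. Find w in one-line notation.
Reverse the RSK construction: for i from n down to 1, find the cell of Q containing i, remove the entry at that cell from P, and reverse-bump it up through P; the value ejected from row 1 is w(i).

Step i=5: Q has 5 at row 1, column 3; remove that cell from P, ejecting 5. So w(5) = 5. P is now [[1, 3], [2, 4]].
Step i=4: Q has 4 at row 2, column 2; remove 4 from row 2 of P and reverse-bump: 4 enters row 1 and ejects 3. So w(4) = 3. P is now [[1, 4], [2]].
Step i=3: Q has 3 at row 2, column 1; remove 2 from row 2 of P and reverse-bump: 2 enters row 1 and ejects 1. So w(3) = 1. P is now [[2, 4]].
Step i=2: Q has 2 at row 1, column 2; remove that cell from P, ejecting 4. So w(2) = 4. P is now [[2]].
Step i=1: Q has 1 at row 1, column 1; remove that cell from P, ejecting 2. So w(1) = 2. P is now [].

So w = 2 4 1 3 5.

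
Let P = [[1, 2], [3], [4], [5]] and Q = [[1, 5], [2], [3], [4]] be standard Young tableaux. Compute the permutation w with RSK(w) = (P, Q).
Reverse the RSK construction: for i from n down to 1, find the cell of Q containing i, remove the entry at that cell from P, and reverse-bump it up through P; the value ejected from row 1 is w(i).

Step i=5: Q has 5 at row 1, column 2; remove that cell from P, ejecting 2. So w(5) = 2. P is now [[1], [3], [4], [5]].
Step i=4: Q has 4 at row 4, column 1; remove 5 from row 4 of P and reverse-bump: 5 enters row 3 and ejects 4; 4 enters row 2 and ejects 3; 3 enters row 1 and ejects 1. So w(4) = 1. P is now [[3], [4], [5]].
Step i=3: Q has 3 at row 3, column 1; remove 5 from row 3 of P and reverse-bump: 5 enters row 2 and ejects 4; 4 enters row 1 and ejects 3. So w(3) = 3. P is now [[4], [5]].
Step i=2: Q has 2 at row 2, column 1; remove 5 from row 2 of P and reverse-bump: 5 enters row 1 and ejects 4. So w(2) = 4. P is now [[5]].
Step i=1: Q has 1 at row 1, column 1; remove that cell from P, ejecting 5. So w(1) = 5. P is now [].

So w = 5 4 3 1 2.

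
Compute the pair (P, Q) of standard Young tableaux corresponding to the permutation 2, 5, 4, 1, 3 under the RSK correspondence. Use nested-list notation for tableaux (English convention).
Insert each entry of the permutation into P by Schensted row insertion, recording in Q the position of each new cell.

Insert 2: appended to row 1. P = [[2]].
Insert 5: appended to row 1. P = [[2, 5]].
Insert 4: 4 bumps 5 from row 1; 5 starts row 2. P = [[2, 4], [5]].
Insert 1: 1 bumps 2 from row 1; 2 bumps 5 from row 2; 5 starts row 3. P = [[1, 4], [2], [5]].
Insert 3: 3 bumps 4 from row 1; 4 appends to row 2. P = [[1, 3], [2, 4], [5]].

So P = [[1, 3], [2, 4], [5]], Q = [[1, 2], [3, 5], [4]].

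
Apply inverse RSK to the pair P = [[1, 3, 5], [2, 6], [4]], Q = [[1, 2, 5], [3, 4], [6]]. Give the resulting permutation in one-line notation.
4 6 2 3 5 1

Reverse the RSK construction: for i from n down to 1, find the cell of Q containing i, remove the entry at that cell from P, and reverse-bump it up through P; the value ejected from row 1 is w(i).

Step i=6: Q has 6 at row 3, column 1; remove 4 from row 3 of P and reverse-bump: 4 enters row 2 and ejects 2; 2 enters row 1 and ejects 1. So w(6) = 1. P is now [[2, 3, 5], [4, 6]].
Step i=5: Q has 5 at row 1, column 3; remove that cell from P, ejecting 5. So w(5) = 5. P is now [[2, 3], [4, 6]].
Step i=4: Q has 4 at row 2, column 2; remove 6 from row 2 of P and reverse-bump: 6 enters row 1 and ejects 3. So w(4) = 3. P is now [[2, 6], [4]].
Step i=3: Q has 3 at row 2, column 1; remove 4 from row 2 of P and reverse-bump: 4 enters row 1 and ejects 2. So w(3) = 2. P is now [[4, 6]].
Step i=2: Q has 2 at row 1, column 2; remove that cell from P, ejecting 6. So w(2) = 6. P is now [[4]].
Step i=1: Q has 1 at row 1, column 1; remove that cell from P, ejecting 4. So w(1) = 4. P is now [].

So w = 4 6 2 3 5 1.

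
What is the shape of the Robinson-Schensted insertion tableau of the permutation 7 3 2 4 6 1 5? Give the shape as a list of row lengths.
[3, 2, 1, 1]

Row-insert each entry into an empty tableau.

After inserting 7: P = [[7]].
After inserting 3: P = [[3], [7]].
After inserting 2: P = [[2], [3], [7]].
After inserting 4: P = [[2, 4], [3], [7]].
After inserting 6: P = [[2, 4, 6], [3], [7]].
After inserting 1: P = [[1, 4, 6], [2], [3], [7]].
After inserting 5: P = [[1, 4, 5], [2, 6], [3], [7]].

The final insertion tableau P = [[1, 4, 5], [2, 6], [3], [7]] has shape [3, 2, 1, 1].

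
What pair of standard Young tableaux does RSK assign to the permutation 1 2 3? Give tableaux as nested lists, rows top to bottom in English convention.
Insert each entry of the permutation into P by Schensted row insertion, recording in Q the position of each new cell.

Insert 1: appended to row 1. P = [[1]], Q = [[1]].
Insert 2: appended to row 1. P = [[1, 2]], Q = [[1, 2]].
Insert 3: appended to row 1. P = [[1, 2, 3]], Q = [[1, 2, 3]].

So P = [[1, 2, 3]], Q = [[1, 2, 3]].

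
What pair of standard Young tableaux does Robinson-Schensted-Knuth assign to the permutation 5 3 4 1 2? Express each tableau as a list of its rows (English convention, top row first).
Insert each entry of the permutation into P by Schensted row insertion, recording in Q the position of each new cell.

Insert 5: appended to row 1. P = [[5]], Q = [[1]].
Insert 3: 3 bumps 5 from row 1; 5 starts row 2. P = [[3], [5]], Q = [[1], [2]].
Insert 4: appended to row 1. P = [[3, 4], [5]], Q = [[1, 3], [2]].
Insert 1: 1 bumps 3 from row 1; 3 bumps 5 from row 2; 5 starts row 3. P = [[1, 4], [3], [5]], Q = [[1, 3], [2], [4]].
Insert 2: 2 bumps 4 from row 1; 4 appends to row 2. P = [[1, 2], [3, 4], [5]], Q = [[1, 3], [2, 5], [4]].

So P = [[1, 2], [3, 4], [5]], Q = [[1, 3], [2, 5], [4]].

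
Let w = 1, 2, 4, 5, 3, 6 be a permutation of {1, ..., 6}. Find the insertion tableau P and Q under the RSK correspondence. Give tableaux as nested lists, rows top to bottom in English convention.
P = [[1, 2, 3, 5, 6], [4]], Q = [[1, 2, 3, 4, 6], [5]]

Insert each entry of the permutation into P by Schensted row insertion, recording in Q the position of each new cell.

After inserting 1: P = [[1]].
After inserting 2: P = [[1, 2]].
After inserting 4: P = [[1, 2, 4]].
After inserting 5: P = [[1, 2, 4, 5]].
After inserting 3: P = [[1, 2, 3, 5], [4]].
After inserting 6: P = [[1, 2, 3, 5, 6], [4]].

So P = [[1, 2, 3, 5, 6], [4]], Q = [[1, 2, 3, 4, 6], [5]].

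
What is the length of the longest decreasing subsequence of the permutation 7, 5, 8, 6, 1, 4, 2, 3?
4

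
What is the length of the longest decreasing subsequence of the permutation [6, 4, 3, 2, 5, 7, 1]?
5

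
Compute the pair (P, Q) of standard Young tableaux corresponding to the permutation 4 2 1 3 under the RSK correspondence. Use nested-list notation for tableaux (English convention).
Insert each entry of the permutation into P by Schensted row insertion, recording in Q the position of each new cell.

Insert 4: appended to row 1. P = [[4]], Q = [[1]].
Insert 2: 2 bumps 4 from row 1; 4 starts row 2. P = [[2], [4]], Q = [[1], [2]].
Insert 1: 1 bumps 2 from row 1; 2 bumps 4 from row 2; 4 starts row 3. P = [[1], [2], [4]], Q = [[1], [2], [3]].
Insert 3: appended to row 1. P = [[1, 3], [2], [4]], Q = [[1, 4], [2], [3]].

So P = [[1, 3], [2], [4]], Q = [[1, 4], [2], [3]].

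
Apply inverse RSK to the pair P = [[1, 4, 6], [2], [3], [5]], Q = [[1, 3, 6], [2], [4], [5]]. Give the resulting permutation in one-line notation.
Reverse the RSK construction: for i from n down to 1, find the cell of Q containing i, remove the entry at that cell from P, and reverse-bump it up through P; the value ejected from row 1 is w(i).

Step i=6: Q has 6 at row 1, column 3; remove that cell from P, ejecting 6. So w(6) = 6. P is now [[1, 4], [2], [3], [5]].
Step i=5: Q has 5 at row 4, column 1; remove 5 from row 4 of P and reverse-bump: 5 enters row 3 and ejects 3; 3 enters row 2 and ejects 2; 2 enters row 1 and ejects 1. So w(5) = 1. P is now [[2, 4], [3], [5]].
Step i=4: Q has 4 at row 3, column 1; remove 5 from row 3 of P and reverse-bump: 5 enters row 2 and ejects 3; 3 enters row 1 and ejects 2. So w(4) = 2. P is now [[3, 4], [5]].
Step i=3: Q has 3 at row 1, column 2; remove that cell from P, ejecting 4. So w(3) = 4. P is now [[3], [5]].
Step i=2: Q has 2 at row 2, column 1; remove 5 from row 2 of P and reverse-bump: 5 enters row 1 and ejects 3. So w(2) = 3. P is now [[5]].
Step i=1: Q has 1 at row 1, column 1; remove that cell from P, ejecting 5. So w(1) = 5. P is now [].

So w = 5 3 4 2 1 6.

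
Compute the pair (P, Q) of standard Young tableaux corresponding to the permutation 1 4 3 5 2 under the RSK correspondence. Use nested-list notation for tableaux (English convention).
Insert each entry of the permutation into P by Schensted row insertion, recording in Q the position of each new cell.

Insert 1: appended to row 1. P = [[1]], Q = [[1]].
Insert 4: appended to row 1. P = [[1, 4]], Q = [[1, 2]].
Insert 3: 3 bumps 4 from row 1; 4 starts row 2. P = [[1, 3], [4]], Q = [[1, 2], [3]].
Insert 5: appended to row 1. P = [[1, 3, 5], [4]], Q = [[1, 2, 4], [3]].
Insert 2: 2 bumps 3 from row 1; 3 bumps 4 from row 2; 4 starts row 3. P = [[1, 2, 5], [3], [4]], Q = [[1, 2, 4], [3], [5]].

So P = [[1, 2, 5], [3], [4]], Q = [[1, 2, 4], [3], [5]].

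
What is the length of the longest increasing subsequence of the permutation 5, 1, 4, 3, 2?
2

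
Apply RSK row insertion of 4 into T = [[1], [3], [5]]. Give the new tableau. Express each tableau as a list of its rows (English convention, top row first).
4 is larger than every entry of row 1, so it is appended to row 1. The new tableau is [[1, 4], [3], [5]].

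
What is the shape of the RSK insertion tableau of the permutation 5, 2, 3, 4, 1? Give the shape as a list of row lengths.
Row-insert each entry into an empty tableau.

After inserting 5: P = [[5]].
After inserting 2: P = [[2], [5]].
After inserting 3: P = [[2, 3], [5]].
After inserting 4: P = [[2, 3, 4], [5]].
After inserting 1: P = [[1, 3, 4], [2], [5]].

The final insertion tableau P = [[1, 3, 4], [2], [5]] has shape [3, 1, 1].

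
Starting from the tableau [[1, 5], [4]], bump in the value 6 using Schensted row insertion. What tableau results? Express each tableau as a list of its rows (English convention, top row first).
[[1, 5, 6], [4]]

6 is larger than every entry of row 1, so it is appended to row 1. The new tableau is [[1, 5, 6], [4]].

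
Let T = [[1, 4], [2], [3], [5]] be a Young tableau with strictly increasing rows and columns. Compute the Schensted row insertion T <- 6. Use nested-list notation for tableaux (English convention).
6 is larger than every entry of row 1, so it is appended to row 1. The new tableau is [[1, 4, 6], [2], [3], [5]].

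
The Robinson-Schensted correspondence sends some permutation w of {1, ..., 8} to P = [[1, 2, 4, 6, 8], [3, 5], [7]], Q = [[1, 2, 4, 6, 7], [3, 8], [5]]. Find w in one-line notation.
1 7 3 5 2 6 8 4

Reverse RSK: for i = n, n-1, ..., 1, locate i in Q, remove the corresponding corner cell from P, and reverse-bump its entry up through P; the value ejected from row 1 is w(i).

So w = 1 7 3 5 2 6 8 4.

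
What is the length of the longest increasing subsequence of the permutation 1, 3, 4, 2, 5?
4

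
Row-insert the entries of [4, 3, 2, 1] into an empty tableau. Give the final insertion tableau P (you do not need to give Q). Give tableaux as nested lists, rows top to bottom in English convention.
Insert 4: appended to row 1. P = [[4]].
Insert 3: 3 bumps 4 from row 1; 4 starts row 2. P = [[3], [4]].
Insert 2: 2 bumps 3 from row 1; 3 bumps 4 from row 2; 4 starts row 3. P = [[2], [3], [4]].
Insert 1: 1 bumps 2 from row 1; 2 bumps 3 from row 2; 3 bumps 4 from row 3; 4 starts row 4. P = [[1], [2], [3], [4]].

So P = [[1], [2], [3], [4]].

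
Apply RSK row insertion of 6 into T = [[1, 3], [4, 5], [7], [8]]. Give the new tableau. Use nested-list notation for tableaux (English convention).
6 is larger than every entry of row 1, so it is appended to row 1. The new tableau is [[1, 3, 6], [4, 5], [7], [8]].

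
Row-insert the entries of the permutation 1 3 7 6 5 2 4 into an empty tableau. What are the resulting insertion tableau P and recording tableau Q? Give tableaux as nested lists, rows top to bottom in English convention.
P = [[1, 2, 4], [3, 5], [6], [7]], Q = [[1, 2, 3], [4, 7], [5], [6]]

Insert each entry of the permutation into P by Schensted row insertion, recording in Q the position of each new cell.

Insert 1: appended to row 1. P = [[1]].
Insert 3: appended to row 1. P = [[1, 3]].
Insert 7: appended to row 1. P = [[1, 3, 7]].
Insert 6: 6 bumps 7 from row 1; 7 starts row 2. P = [[1, 3, 6], [7]].
Insert 5: 5 bumps 6 from row 1; 6 bumps 7 from row 2; 7 starts row 3. P = [[1, 3, 5], [6], [7]].
Insert 2: 2 bumps 3 from row 1; 3 bumps 6 from row 2; 6 bumps 7 from row 3; 7 starts row 4. P = [[1, 2, 5], [3], [6], [7]].
Insert 4: 4 bumps 5 from row 1; 5 appends to row 2. P = [[1, 2, 4], [3, 5], [6], [7]].

So P = [[1, 2, 4], [3, 5], [6], [7]], Q = [[1, 2, 3], [4, 7], [5], [6]].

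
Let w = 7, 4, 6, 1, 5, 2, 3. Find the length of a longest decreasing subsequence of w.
4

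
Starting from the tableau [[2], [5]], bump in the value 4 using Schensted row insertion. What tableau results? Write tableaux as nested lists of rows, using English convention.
4 is larger than every entry of row 1, so it is appended to row 1. The new tableau is [[2, 4], [5]].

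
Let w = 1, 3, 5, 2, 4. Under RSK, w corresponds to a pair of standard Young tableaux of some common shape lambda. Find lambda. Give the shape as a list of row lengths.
Row-insert each entry into an empty tableau.

After inserting 1: P = [[1]].
After inserting 3: P = [[1, 3]].
After inserting 5: P = [[1, 3, 5]].
After inserting 2: P = [[1, 2, 5], [3]].
After inserting 4: P = [[1, 2, 4], [3, 5]].

The final insertion tableau P = [[1, 2, 4], [3, 5]] has shape [3, 2].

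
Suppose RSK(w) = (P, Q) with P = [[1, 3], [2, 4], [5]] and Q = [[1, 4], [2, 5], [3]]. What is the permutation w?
Reverse the RSK construction: for i from n down to 1, find the cell of Q containing i, remove the entry at that cell from P, and reverse-bump it up through P; the value ejected from row 1 is w(i).

Step i=5: Q has 5 at row 2, column 2; remove 4 from row 2 of P and reverse-bump: 4 enters row 1 and ejects 3. So w(5) = 3. P is now [[1, 4], [2], [5]].
Step i=4: Q has 4 at row 1, column 2; remove that cell from P, ejecting 4. So w(4) = 4. P is now [[1], [2], [5]].
Step i=3: Q has 3 at row 3, column 1; remove 5 from row 3 of P and reverse-bump: 5 enters row 2 and ejects 2; 2 enters row 1 and ejects 1. So w(3) = 1. P is now [[2], [5]].
Step i=2: Q has 2 at row 2, column 1; remove 5 from row 2 of P and reverse-bump: 5 enters row 1 and ejects 2. So w(2) = 2. P is now [[5]].
Step i=1: Q has 1 at row 1, column 1; remove that cell from P, ejecting 5. So w(1) = 5. P is now [].

So w = 5 2 1 4 3.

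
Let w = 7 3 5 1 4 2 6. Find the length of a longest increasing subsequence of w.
3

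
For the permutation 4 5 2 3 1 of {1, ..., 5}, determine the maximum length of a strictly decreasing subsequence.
3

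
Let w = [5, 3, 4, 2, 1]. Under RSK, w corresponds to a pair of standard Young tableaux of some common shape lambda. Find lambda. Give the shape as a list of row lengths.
[2, 1, 1, 1]

Row-insert each entry into an empty tableau.

After inserting 5: P = [[5]].
After inserting 3: P = [[3], [5]].
After inserting 4: P = [[3, 4], [5]].
After inserting 2: P = [[2, 4], [3], [5]].
After inserting 1: P = [[1, 4], [2], [3], [5]].

The final insertion tableau P = [[1, 4], [2], [3], [5]] has shape [2, 1, 1, 1].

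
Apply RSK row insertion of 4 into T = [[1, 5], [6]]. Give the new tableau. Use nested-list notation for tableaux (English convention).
[[1, 4], [5], [6]]

In row 1, 4 replaces 5 (the leftmost entry greater than 4); 5 is bumped to row 2. In row 2, 5 replaces 6 (the leftmost entry greater than 5); 6 is bumped to row 3. 6 starts a new row 3. The new tableau is [[1, 4], [5], [6]].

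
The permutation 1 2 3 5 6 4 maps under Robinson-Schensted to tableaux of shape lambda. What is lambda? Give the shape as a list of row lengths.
[5, 1]

Row-insert each entry into an empty tableau.

After inserting 1: P = [[1]].
After inserting 2: P = [[1, 2]].
After inserting 3: P = [[1, 2, 3]].
After inserting 5: P = [[1, 2, 3, 5]].
After inserting 6: P = [[1, 2, 3, 5, 6]].
After inserting 4: P = [[1, 2, 3, 4, 6], [5]].

The final insertion tableau P = [[1, 2, 3, 4, 6], [5]] has shape [5, 1].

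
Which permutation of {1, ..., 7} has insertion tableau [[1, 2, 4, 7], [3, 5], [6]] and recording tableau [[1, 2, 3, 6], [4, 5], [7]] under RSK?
Reverse the RSK construction: for i from n down to 1, find the cell of Q containing i, remove the entry at that cell from P, and reverse-bump it up through P; the value ejected from row 1 is w(i).

Step i=7: Q has 7 at row 3, column 1; remove 6 from row 3 of P and reverse-bump: 6 enters row 2 and ejects 5; 5 enters row 1 and ejects 4. So w(7) = 4. P is now [[1, 2, 5, 7], [3, 6]].
Step i=6: Q has 6 at row 1, column 4; remove that cell from P, ejecting 7. So w(6) = 7. P is now [[1, 2, 5], [3, 6]].
Step i=5: Q has 5 at row 2, column 2; remove 6 from row 2 of P and reverse-bump: 6 enters row 1 and ejects 5. So w(5) = 5. P is now [[1, 2, 6], [3]].
Step i=4: Q has 4 at row 2, column 1; remove 3 from row 2 of P and reverse-bump: 3 enters row 1 and ejects 2. So w(4) = 2. P is now [[1, 3, 6]].
Step i=3: Q has 3 at row 1, column 3; remove that cell from P, ejecting 6. So w(3) = 6. P is now [[1, 3]].
Step i=2: Q has 2 at row 1, column 2; remove that cell from P, ejecting 3. So w(2) = 3. P is now [[1]].
Step i=1: Q has 1 at row 1, column 1; remove that cell from P, ejecting 1. So w(1) = 1. P is now [].

So w = 1 3 6 2 5 7 4.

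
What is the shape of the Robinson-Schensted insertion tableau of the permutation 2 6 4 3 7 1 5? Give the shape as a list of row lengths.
Row-insert each entry into an empty tableau.

After inserting 2: P = [[2]].
After inserting 6: P = [[2, 6]].
After inserting 4: P = [[2, 4], [6]].
After inserting 3: P = [[2, 3], [4], [6]].
After inserting 7: P = [[2, 3, 7], [4], [6]].
After inserting 1: P = [[1, 3, 7], [2], [4], [6]].
After inserting 5: P = [[1, 3, 5], [2, 7], [4], [6]].

The final insertion tableau P = [[1, 3, 5], [2, 7], [4], [6]] has shape [3, 2, 1, 1].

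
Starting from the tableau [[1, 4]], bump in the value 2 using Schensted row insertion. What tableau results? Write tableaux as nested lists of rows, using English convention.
In row 1, 2 replaces 4 (the leftmost entry greater than 2); 4 is bumped to row 2. 4 starts a new row 2. The new tableau is [[1, 2], [4]].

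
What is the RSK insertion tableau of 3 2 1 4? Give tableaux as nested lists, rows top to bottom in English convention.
Insert 3: appended to row 1. P = [[3]].
Insert 2: 2 bumps 3 from row 1; 3 starts row 2. P = [[2], [3]].
Insert 1: 1 bumps 2 from row 1; 2 bumps 3 from row 2; 3 starts row 3. P = [[1], [2], [3]].
Insert 4: appended to row 1. P = [[1, 4], [2], [3]].

So P = [[1, 4], [2], [3]].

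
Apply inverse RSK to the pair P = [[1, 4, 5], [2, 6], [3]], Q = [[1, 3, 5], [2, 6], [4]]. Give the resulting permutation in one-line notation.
Reverse the RSK construction: for i from n down to 1, find the cell of Q containing i, remove the entry at that cell from P, and reverse-bump it up through P; the value ejected from row 1 is w(i).

Step i=6: Q has 6 at row 2, column 2; remove 6 from row 2 of P and reverse-bump: 6 enters row 1 and ejects 5. So w(6) = 5. P is now [[1, 4, 6], [2], [3]].
Step i=5: Q has 5 at row 1, column 3; remove that cell from P, ejecting 6. So w(5) = 6. P is now [[1, 4], [2], [3]].
Step i=4: Q has 4 at row 3, column 1; remove 3 from row 3 of P and reverse-bump: 3 enters row 2 and ejects 2; 2 enters row 1 and ejects 1. So w(4) = 1. P is now [[2, 4], [3]].
Step i=3: Q has 3 at row 1, column 2; remove that cell from P, ejecting 4. So w(3) = 4. P is now [[2], [3]].
Step i=2: Q has 2 at row 2, column 1; remove 3 from row 2 of P and reverse-bump: 3 enters row 1 and ejects 2. So w(2) = 2. P is now [[3]].
Step i=1: Q has 1 at row 1, column 1; remove that cell from P, ejecting 3. So w(1) = 3. P is now [].

So w = 3 2 4 1 6 5.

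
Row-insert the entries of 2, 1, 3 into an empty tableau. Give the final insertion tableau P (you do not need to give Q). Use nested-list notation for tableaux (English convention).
P = [[1, 3], [2]]

Insert 2: appended to row 1. P = [[2]].
Insert 1: 1 bumps 2 from row 1; 2 starts row 2. P = [[1], [2]].
Insert 3: appended to row 1. P = [[1, 3], [2]].

So P = [[1, 3], [2]].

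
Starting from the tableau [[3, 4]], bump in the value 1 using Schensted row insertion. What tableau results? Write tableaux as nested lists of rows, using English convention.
In row 1, 1 replaces 3 (the leftmost entry greater than 1); 3 is bumped to row 2. 3 starts a new row 2. The new tableau is [[1, 4], [3]].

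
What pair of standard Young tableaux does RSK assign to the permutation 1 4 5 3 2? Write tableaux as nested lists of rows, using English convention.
Insert each entry of the permutation into P by Schensted row insertion, recording in Q the position of each new cell.

Insert 1: appended to row 1. P = [[1]].
Insert 4: appended to row 1. P = [[1, 4]].
Insert 5: appended to row 1. P = [[1, 4, 5]].
Insert 3: 3 bumps 4 from row 1; 4 starts row 2. P = [[1, 3, 5], [4]].
Insert 2: 2 bumps 3 from row 1; 3 bumps 4 from row 2; 4 starts row 3. P = [[1, 2, 5], [3], [4]].

So P = [[1, 2, 5], [3], [4]], Q = [[1, 2, 3], [4], [5]].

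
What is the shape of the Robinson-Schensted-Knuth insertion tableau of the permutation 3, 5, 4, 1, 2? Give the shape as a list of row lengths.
Row-insert each entry into an empty tableau.

After inserting 3: P = [[3]].
After inserting 5: P = [[3, 5]].
After inserting 4: P = [[3, 4], [5]].
After inserting 1: P = [[1, 4], [3], [5]].
After inserting 2: P = [[1, 2], [3, 4], [5]].

The final insertion tableau P = [[1, 2], [3, 4], [5]] has shape [2, 2, 1].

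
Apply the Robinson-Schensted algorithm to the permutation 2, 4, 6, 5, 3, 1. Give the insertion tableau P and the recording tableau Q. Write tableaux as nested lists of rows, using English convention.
Insert each entry of the permutation into P by Schensted row insertion, recording in Q the position of each new cell.

Insert 2: appended to row 1. P = [[2]], Q = [[1]].
Insert 4: appended to row 1. P = [[2, 4]], Q = [[1, 2]].
Insert 6: appended to row 1. P = [[2, 4, 6]], Q = [[1, 2, 3]].
Insert 5: 5 bumps 6 from row 1; 6 starts row 2. P = [[2, 4, 5], [6]], Q = [[1, 2, 3], [4]].
Insert 3: 3 bumps 4 from row 1; 4 bumps 6 from row 2; 6 starts row 3. P = [[2, 3, 5], [4], [6]], Q = [[1, 2, 3], [4], [5]].
Insert 1: 1 bumps 2 from row 1; 2 bumps 4 from row 2; 4 bumps 6 from row 3; 6 starts row 4. P = [[1, 3, 5], [2], [4], [6]], Q = [[1, 2, 3], [4], [5], [6]].

So P = [[1, 3, 5], [2], [4], [6]], Q = [[1, 2, 3], [4], [5], [6]].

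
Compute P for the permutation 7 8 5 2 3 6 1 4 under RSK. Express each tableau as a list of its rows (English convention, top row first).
After inserting 7: P = [[7]].
After inserting 8: P = [[7, 8]].
After inserting 5: P = [[5, 8], [7]].
After inserting 2: P = [[2, 8], [5], [7]].
After inserting 3: P = [[2, 3], [5, 8], [7]].
After inserting 6: P = [[2, 3, 6], [5, 8], [7]].
After inserting 1: P = [[1, 3, 6], [2, 8], [5], [7]].
After inserting 4: P = [[1, 3, 4], [2, 6], [5, 8], [7]].

So P = [[1, 3, 4], [2, 6], [5, 8], [7]].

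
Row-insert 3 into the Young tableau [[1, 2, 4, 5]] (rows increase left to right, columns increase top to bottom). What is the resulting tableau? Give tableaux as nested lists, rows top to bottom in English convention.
[[1, 2, 3, 5], [4]]

In row 1, 3 replaces 4 (the leftmost entry greater than 3); 4 is bumped to row 2. 4 starts a new row 2. The new tableau is [[1, 2, 3, 5], [4]].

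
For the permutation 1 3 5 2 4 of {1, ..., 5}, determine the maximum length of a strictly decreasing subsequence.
2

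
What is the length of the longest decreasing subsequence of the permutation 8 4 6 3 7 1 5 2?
4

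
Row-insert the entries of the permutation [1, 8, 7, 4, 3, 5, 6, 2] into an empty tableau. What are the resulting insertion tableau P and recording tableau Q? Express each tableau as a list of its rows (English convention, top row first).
P = [[1, 2, 5, 6], [3], [4], [7], [8]], Q = [[1, 2, 6, 7], [3], [4], [5], [8]]

Insert each entry of the permutation into P by Schensted row insertion, recording in Q the position of each new cell.

After inserting 1: P = [[1]].
After inserting 8: P = [[1, 8]].
After inserting 7: P = [[1, 7], [8]].
After inserting 4: P = [[1, 4], [7], [8]].
After inserting 3: P = [[1, 3], [4], [7], [8]].
After inserting 5: P = [[1, 3, 5], [4], [7], [8]].
After inserting 6: P = [[1, 3, 5, 6], [4], [7], [8]].
After inserting 2: P = [[1, 2, 5, 6], [3], [4], [7], [8]].

So P = [[1, 2, 5, 6], [3], [4], [7], [8]], Q = [[1, 2, 6, 7], [3], [4], [5], [8]].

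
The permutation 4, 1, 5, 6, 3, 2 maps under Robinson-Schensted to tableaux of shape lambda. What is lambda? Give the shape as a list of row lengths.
[3, 2, 1]

Row-insert each entry into an empty tableau.

After inserting 4: P = [[4]].
After inserting 1: P = [[1], [4]].
After inserting 5: P = [[1, 5], [4]].
After inserting 6: P = [[1, 5, 6], [4]].
After inserting 3: P = [[1, 3, 6], [4, 5]].
After inserting 2: P = [[1, 2, 6], [3, 5], [4]].

The final insertion tableau P = [[1, 2, 6], [3, 5], [4]] has shape [3, 2, 1].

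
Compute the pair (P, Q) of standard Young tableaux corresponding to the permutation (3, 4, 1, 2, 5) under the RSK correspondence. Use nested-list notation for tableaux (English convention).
Insert each entry of the permutation into P by Schensted row insertion, recording in Q the position of each new cell.

Insert 3: appended to row 1. P = [[3]], Q = [[1]].
Insert 4: appended to row 1. P = [[3, 4]], Q = [[1, 2]].
Insert 1: 1 bumps 3 from row 1; 3 starts row 2. P = [[1, 4], [3]], Q = [[1, 2], [3]].
Insert 2: 2 bumps 4 from row 1; 4 appends to row 2. P = [[1, 2], [3, 4]], Q = [[1, 2], [3, 4]].
Insert 5: appended to row 1. P = [[1, 2, 5], [3, 4]], Q = [[1, 2, 5], [3, 4]].

So P = [[1, 2, 5], [3, 4]], Q = [[1, 2, 5], [3, 4]].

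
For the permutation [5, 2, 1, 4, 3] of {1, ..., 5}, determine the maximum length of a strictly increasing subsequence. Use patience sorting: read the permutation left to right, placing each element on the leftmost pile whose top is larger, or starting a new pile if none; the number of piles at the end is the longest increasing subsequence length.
2

5: new pile. tops = [5]
2: onto pile 1 (replacing 5). tops = [2]
1: onto pile 1 (replacing 2). tops = [1]
4: new pile. tops = [1, 4]
3: onto pile 2 (replacing 4). tops = [1, 3]

2 piles, so the longest increasing subsequence has length 2.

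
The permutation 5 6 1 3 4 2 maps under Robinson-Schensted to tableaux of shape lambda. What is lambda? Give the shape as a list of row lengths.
Row-insert each entry into an empty tableau.

After inserting 5: P = [[5]].
After inserting 6: P = [[5, 6]].
After inserting 1: P = [[1, 6], [5]].
After inserting 3: P = [[1, 3], [5, 6]].
After inserting 4: P = [[1, 3, 4], [5, 6]].
After inserting 2: P = [[1, 2, 4], [3, 6], [5]].

The final insertion tableau P = [[1, 2, 4], [3, 6], [5]] has shape [3, 2, 1].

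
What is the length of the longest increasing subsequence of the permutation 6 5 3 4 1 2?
2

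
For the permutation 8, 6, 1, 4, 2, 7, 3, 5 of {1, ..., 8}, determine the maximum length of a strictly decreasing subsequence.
4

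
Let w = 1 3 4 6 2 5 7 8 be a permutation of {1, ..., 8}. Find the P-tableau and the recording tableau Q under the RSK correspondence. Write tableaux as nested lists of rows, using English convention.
P = [[1, 2, 4, 5, 7, 8], [3, 6]], Q = [[1, 2, 3, 4, 7, 8], [5, 6]]

Insert each entry of the permutation into P by Schensted row insertion, recording in Q the position of each new cell.

After inserting 1: P = [[1]].
After inserting 3: P = [[1, 3]].
After inserting 4: P = [[1, 3, 4]].
After inserting 6: P = [[1, 3, 4, 6]].
After inserting 2: P = [[1, 2, 4, 6], [3]].
After inserting 5: P = [[1, 2, 4, 5], [3, 6]].
After inserting 7: P = [[1, 2, 4, 5, 7], [3, 6]].
After inserting 8: P = [[1, 2, 4, 5, 7, 8], [3, 6]].

So P = [[1, 2, 4, 5, 7, 8], [3, 6]], Q = [[1, 2, 3, 4, 7, 8], [5, 6]].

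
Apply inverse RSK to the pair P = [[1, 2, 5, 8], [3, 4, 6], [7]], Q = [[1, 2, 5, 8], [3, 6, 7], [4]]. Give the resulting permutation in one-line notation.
Reverse RSK: for i = n, n-1, ..., 1, locate i in Q, remove the corresponding corner cell from P, and reverse-bump its entry up through P; the value ejected from row 1 is w(i).

So w = 3 7 4 1 6 2 5 8.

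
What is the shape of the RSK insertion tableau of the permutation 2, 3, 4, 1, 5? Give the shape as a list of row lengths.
Row-insert each entry into an empty tableau.

After inserting 2: P = [[2]].
After inserting 3: P = [[2, 3]].
After inserting 4: P = [[2, 3, 4]].
After inserting 1: P = [[1, 3, 4], [2]].
After inserting 5: P = [[1, 3, 4, 5], [2]].

The final insertion tableau P = [[1, 3, 4, 5], [2]] has shape [4, 1].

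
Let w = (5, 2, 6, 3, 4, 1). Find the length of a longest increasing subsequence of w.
3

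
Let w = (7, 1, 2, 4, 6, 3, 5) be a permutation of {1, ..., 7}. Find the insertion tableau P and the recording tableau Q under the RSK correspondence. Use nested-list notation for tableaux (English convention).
P = [[1, 2, 3, 5], [4, 6], [7]], Q = [[1, 3, 4, 5], [2, 7], [6]]

Insert each entry of the permutation into P by Schensted row insertion, recording in Q the position of each new cell.

Insert 7: appended to row 1. P = [[7]], Q = [[1]].
Insert 1: 1 bumps 7 from row 1; 7 starts row 2. P = [[1], [7]], Q = [[1], [2]].
Insert 2: appended to row 1. P = [[1, 2], [7]], Q = [[1, 3], [2]].
Insert 4: appended to row 1. P = [[1, 2, 4], [7]], Q = [[1, 3, 4], [2]].
Insert 6: appended to row 1. P = [[1, 2, 4, 6], [7]], Q = [[1, 3, 4, 5], [2]].
Insert 3: 3 bumps 4 from row 1; 4 bumps 7 from row 2; 7 starts row 3. P = [[1, 2, 3, 6], [4], [7]], Q = [[1, 3, 4, 5], [2], [6]].
Insert 5: 5 bumps 6 from row 1; 6 appends to row 2. P = [[1, 2, 3, 5], [4, 6], [7]], Q = [[1, 3, 4, 5], [2, 7], [6]].

So P = [[1, 2, 3, 5], [4, 6], [7]], Q = [[1, 3, 4, 5], [2, 7], [6]].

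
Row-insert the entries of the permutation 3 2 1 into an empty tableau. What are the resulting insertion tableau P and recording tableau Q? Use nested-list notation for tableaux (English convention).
P = [[1], [2], [3]], Q = [[1], [2], [3]]

Insert each entry of the permutation into P by Schensted row insertion, recording in Q the position of each new cell.

After inserting 3: P = [[3]].
After inserting 2: P = [[2], [3]].
After inserting 1: P = [[1], [2], [3]].

So P = [[1], [2], [3]], Q = [[1], [2], [3]].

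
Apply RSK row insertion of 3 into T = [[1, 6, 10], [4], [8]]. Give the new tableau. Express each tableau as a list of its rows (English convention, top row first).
[[1, 3, 10], [4, 6], [8]]

In row 1, 3 replaces 6 (the leftmost entry greater than 3); 6 is bumped to row 2. 6 is appended to row 2. The new tableau is [[1, 3, 10], [4, 6], [8]].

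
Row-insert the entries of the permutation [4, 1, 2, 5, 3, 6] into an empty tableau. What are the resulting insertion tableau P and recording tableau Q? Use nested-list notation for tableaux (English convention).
P = [[1, 2, 3, 6], [4, 5]], Q = [[1, 3, 4, 6], [2, 5]]

Insert each entry of the permutation into P by Schensted row insertion, recording in Q the position of each new cell.

Insert 4: appended to row 1. P = [[4]], Q = [[1]].
Insert 1: 1 bumps 4 from row 1; 4 starts row 2. P = [[1], [4]], Q = [[1], [2]].
Insert 2: appended to row 1. P = [[1, 2], [4]], Q = [[1, 3], [2]].
Insert 5: appended to row 1. P = [[1, 2, 5], [4]], Q = [[1, 3, 4], [2]].
Insert 3: 3 bumps 5 from row 1; 5 appends to row 2. P = [[1, 2, 3], [4, 5]], Q = [[1, 3, 4], [2, 5]].
Insert 6: appended to row 1. P = [[1, 2, 3, 6], [4, 5]], Q = [[1, 3, 4, 6], [2, 5]].

So P = [[1, 2, 3, 6], [4, 5]], Q = [[1, 3, 4, 6], [2, 5]].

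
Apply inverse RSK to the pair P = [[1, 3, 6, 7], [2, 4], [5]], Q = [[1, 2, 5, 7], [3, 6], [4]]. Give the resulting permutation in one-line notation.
2 5 4 1 6 3 7

Reverse the RSK construction: for i from n down to 1, find the cell of Q containing i, remove the entry at that cell from P, and reverse-bump it up through P; the value ejected from row 1 is w(i).

Step i=7: Q has 7 at row 1, column 4; remove that cell from P, ejecting 7. So w(7) = 7. P is now [[1, 3, 6], [2, 4], [5]].
Step i=6: Q has 6 at row 2, column 2; remove 4 from row 2 of P and reverse-bump: 4 enters row 1 and ejects 3. So w(6) = 3. P is now [[1, 4, 6], [2], [5]].
Step i=5: Q has 5 at row 1, column 3; remove that cell from P, ejecting 6. So w(5) = 6. P is now [[1, 4], [2], [5]].
Step i=4: Q has 4 at row 3, column 1; remove 5 from row 3 of P and reverse-bump: 5 enters row 2 and ejects 2; 2 enters row 1 and ejects 1. So w(4) = 1. P is now [[2, 4], [5]].
Step i=3: Q has 3 at row 2, column 1; remove 5 from row 2 of P and reverse-bump: 5 enters row 1 and ejects 4. So w(3) = 4. P is now [[2, 5]].
Step i=2: Q has 2 at row 1, column 2; remove that cell from P, ejecting 5. So w(2) = 5. P is now [[2]].
Step i=1: Q has 1 at row 1, column 1; remove that cell from P, ejecting 2. So w(1) = 2. P is now [].

So w = 2 5 4 1 6 3 7.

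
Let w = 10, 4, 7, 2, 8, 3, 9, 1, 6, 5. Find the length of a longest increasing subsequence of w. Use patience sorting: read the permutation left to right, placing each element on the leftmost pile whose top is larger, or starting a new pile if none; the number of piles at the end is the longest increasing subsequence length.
10: new pile. tops = [10]
4: onto pile 1 (replacing 10). tops = [4]
7: new pile. tops = [4, 7]
2: onto pile 1 (replacing 4). tops = [2, 7]
8: new pile. tops = [2, 7, 8]
3: onto pile 2 (replacing 7). tops = [2, 3, 8]
9: new pile. tops = [2, 3, 8, 9]
1: onto pile 1 (replacing 2). tops = [1, 3, 8, 9]
6: onto pile 3 (replacing 8). tops = [1, 3, 6, 9]
5: onto pile 3 (replacing 6). tops = [1, 3, 5, 9]

4 piles, so the longest increasing subsequence has length 4.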